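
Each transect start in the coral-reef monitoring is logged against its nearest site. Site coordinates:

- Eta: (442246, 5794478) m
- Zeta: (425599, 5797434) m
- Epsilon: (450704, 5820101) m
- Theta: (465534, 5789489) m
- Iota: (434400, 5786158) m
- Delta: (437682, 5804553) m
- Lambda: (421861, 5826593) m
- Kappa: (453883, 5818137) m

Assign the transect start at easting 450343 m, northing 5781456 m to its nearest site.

Eta

Squared distances to each site:
Eta: 235133893.000; Zeta: 867562020.000; Epsilon: 1493566346.000; Theta: 295295570.000; Iota: 276288053.000; Delta: 693772330.000; Lambda: 2848573093.000; Kappa: 1358027361.000.
Minimum at Eta.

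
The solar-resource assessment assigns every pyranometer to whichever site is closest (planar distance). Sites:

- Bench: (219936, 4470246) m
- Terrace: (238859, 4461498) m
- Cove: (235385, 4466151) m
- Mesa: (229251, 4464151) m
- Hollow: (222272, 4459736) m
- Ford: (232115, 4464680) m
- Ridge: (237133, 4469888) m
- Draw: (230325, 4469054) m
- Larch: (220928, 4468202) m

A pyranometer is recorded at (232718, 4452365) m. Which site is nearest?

Squared distances to each site:
Bench: 483109685.000; Terrace: 121123570.000; Cove: 197166685.000; Mesa: 150929885.000; Hollow: 163450557.000; Ford: 152022834.000; Ridge: 326547754.000; Draw: 284249170.000; Larch: 389814669.000.
Minimum at Terrace.

Terrace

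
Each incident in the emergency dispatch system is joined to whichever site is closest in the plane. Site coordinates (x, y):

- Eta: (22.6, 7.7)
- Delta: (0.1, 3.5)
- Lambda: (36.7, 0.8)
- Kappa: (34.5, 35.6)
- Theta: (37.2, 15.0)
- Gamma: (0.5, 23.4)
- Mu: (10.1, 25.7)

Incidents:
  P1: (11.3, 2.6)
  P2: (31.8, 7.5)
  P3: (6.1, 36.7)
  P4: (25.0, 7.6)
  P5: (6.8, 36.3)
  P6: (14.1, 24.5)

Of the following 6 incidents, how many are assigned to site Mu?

3

P1 → Delta
P2 → Lambda
P3 → Mu
P4 → Eta
P5 → Mu
P6 → Mu
3 of the 6 go to Mu.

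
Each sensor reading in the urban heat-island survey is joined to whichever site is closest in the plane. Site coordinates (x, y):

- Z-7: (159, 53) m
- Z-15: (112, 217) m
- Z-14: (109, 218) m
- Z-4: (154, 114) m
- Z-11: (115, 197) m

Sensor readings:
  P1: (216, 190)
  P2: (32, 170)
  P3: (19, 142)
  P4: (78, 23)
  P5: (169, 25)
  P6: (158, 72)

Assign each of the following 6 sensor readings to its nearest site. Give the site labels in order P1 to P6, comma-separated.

Z-4, Z-11, Z-11, Z-7, Z-7, Z-7

P1 → Z-4 (d²=9620.00)
P2 → Z-11 (d²=7618.00)
P3 → Z-11 (d²=12241.00)
P4 → Z-7 (d²=7461.00)
P5 → Z-7 (d²=884.00)
P6 → Z-7 (d²=362.00)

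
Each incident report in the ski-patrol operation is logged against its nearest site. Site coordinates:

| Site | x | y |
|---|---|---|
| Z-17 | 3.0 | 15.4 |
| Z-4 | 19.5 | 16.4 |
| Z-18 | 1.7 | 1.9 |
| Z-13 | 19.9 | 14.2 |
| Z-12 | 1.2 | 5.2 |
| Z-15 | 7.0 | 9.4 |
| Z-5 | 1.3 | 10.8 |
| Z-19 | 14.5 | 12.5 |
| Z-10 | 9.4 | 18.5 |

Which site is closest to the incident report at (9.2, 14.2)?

Z-10

Squared distances to each site:
Z-17: 39.880; Z-4: 110.930; Z-18: 207.540; Z-13: 114.490; Z-12: 145.000; Z-15: 27.880; Z-5: 73.970; Z-19: 30.980; Z-10: 18.530.
Minimum at Z-10.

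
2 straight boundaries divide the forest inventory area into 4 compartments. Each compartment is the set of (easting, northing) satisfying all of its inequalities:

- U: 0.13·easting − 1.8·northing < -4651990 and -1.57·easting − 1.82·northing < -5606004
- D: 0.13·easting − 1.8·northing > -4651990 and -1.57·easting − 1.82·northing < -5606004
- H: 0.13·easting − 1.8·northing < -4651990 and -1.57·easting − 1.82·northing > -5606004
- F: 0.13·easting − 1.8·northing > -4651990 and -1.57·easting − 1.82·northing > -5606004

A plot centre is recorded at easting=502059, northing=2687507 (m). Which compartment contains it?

0.13·502059 − 1.8·2687507 = -4772244.930, which is < -4651990
-1.57·502059 − 1.82·2687507 = -5679495.370, which is < -5606004
This sign pattern matches U.

U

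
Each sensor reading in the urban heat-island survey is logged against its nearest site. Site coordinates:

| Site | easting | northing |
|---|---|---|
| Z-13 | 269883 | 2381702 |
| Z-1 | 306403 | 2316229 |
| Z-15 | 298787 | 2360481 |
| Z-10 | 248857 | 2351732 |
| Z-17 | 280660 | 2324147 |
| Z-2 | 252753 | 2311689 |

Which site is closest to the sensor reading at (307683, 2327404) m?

Z-1

Squared distances to each site:
Z-13: 4377112804.000; Z-1: 126519025.000; Z-15: 1173226745.000; Z-10: 4052349860.000; Z-17: 740850578.000; Z-2: 3264266125.000.
Minimum at Z-1.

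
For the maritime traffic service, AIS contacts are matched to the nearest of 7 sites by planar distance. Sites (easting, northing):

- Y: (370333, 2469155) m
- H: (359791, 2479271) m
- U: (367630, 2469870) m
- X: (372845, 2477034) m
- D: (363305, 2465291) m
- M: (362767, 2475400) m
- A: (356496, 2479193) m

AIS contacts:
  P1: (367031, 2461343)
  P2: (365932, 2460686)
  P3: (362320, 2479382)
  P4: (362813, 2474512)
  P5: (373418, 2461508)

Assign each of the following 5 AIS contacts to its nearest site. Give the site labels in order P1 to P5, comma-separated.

D, D, H, M, Y

P1 → D (d²=29469780.00)
P2 → D (d²=28107154.00)
P3 → H (d²=6408162.00)
P4 → M (d²=790660.00)
P5 → Y (d²=67993834.00)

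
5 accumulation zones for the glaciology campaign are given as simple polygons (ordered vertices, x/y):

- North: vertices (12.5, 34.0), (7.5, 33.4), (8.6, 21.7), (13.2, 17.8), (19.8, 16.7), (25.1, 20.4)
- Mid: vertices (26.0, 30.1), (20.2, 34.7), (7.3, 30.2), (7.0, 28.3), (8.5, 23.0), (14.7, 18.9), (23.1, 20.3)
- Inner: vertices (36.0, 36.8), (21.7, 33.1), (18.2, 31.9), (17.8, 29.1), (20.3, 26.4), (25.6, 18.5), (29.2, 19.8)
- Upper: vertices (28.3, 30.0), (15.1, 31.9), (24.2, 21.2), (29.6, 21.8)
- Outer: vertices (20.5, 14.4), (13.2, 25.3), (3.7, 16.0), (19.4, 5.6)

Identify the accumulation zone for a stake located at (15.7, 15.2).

Cast a ray rightward from (15.7, 15.2). For each polygon, the edges (by vertex number in listed order) whose endpoints lie on opposite sides of y = 15.2, where each meets that height, and whether that is right or left of the point:
North: no edge straddles that height → 0 crossings.
Mid: no edge straddles that height → 0 crossings.
Inner: no edge straddles that height → 0 crossings.
Upper: no edge straddles that height → 0 crossings.
Outer: 1–2 at x≈19.96 (right), 3–4 at x≈4.91 (left) → 1 crossing.
Only Outer has an odd count, so the point is inside Outer.

Outer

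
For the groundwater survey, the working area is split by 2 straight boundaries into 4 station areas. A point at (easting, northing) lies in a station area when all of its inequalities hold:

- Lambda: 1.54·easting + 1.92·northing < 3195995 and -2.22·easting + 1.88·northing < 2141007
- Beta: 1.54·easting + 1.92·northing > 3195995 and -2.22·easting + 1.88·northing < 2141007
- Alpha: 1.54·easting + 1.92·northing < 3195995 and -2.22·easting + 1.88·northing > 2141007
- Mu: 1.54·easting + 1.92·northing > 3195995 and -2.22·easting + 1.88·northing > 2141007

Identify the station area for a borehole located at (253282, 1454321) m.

1.54·253282 + 1.92·1454321 = 3182350.600, which is < 3195995
-2.22·253282 + 1.88·1454321 = 2171837.440, which is > 2141007
This sign pattern matches Alpha.

Alpha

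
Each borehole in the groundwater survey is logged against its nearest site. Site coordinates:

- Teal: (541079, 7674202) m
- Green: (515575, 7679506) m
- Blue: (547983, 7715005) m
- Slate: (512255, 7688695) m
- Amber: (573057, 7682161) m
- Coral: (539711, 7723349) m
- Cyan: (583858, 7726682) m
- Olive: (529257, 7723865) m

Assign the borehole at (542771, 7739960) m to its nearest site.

Squared distances to each site:
Teal: 4326977428.000; Green: 4394308532.000; Blue: 649916969.000; Slate: 3559326481.000; Amber: 4257966197.000; Coral: 285288921.000; Cyan: 1864446853.000; Olive: 441677221.000.
Minimum at Coral.

Coral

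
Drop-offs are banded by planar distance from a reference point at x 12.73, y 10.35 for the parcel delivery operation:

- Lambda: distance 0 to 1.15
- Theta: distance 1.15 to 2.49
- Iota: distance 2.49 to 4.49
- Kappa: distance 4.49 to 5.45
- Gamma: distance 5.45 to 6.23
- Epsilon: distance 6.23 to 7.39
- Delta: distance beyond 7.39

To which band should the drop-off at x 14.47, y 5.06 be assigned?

Distance = √((14.47−12.73)² + (5.06−10.35)²) = √(3.028 + 27.984) = 5.569.
5.45 ≤ 5.569 < 6.23 → Gamma.

Gamma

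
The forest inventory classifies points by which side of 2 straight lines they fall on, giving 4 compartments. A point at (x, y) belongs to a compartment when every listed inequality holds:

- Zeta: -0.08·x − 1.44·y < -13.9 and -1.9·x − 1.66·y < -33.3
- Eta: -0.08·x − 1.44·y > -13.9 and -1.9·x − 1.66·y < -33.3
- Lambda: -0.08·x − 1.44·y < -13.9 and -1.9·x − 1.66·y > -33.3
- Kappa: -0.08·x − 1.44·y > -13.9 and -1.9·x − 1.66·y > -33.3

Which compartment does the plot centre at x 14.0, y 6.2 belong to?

Eta

-0.08·14.0 − 1.44·6.2 = -10.048, which is > -13.9
-1.9·14.0 − 1.66·6.2 = -36.892, which is < -33.3
This sign pattern matches Eta.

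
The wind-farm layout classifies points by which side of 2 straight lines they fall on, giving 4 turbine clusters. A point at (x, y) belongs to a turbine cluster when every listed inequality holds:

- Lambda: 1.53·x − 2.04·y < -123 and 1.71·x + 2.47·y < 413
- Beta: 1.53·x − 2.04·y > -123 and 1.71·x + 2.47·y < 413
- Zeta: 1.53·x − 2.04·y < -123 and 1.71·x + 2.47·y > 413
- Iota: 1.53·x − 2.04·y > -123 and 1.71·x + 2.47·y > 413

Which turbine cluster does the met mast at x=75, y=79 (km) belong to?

Beta

1.53·75 − 2.04·79 = -46.410, which is > -123
1.71·75 + 2.47·79 = 323.380, which is < 413
This sign pattern matches Beta.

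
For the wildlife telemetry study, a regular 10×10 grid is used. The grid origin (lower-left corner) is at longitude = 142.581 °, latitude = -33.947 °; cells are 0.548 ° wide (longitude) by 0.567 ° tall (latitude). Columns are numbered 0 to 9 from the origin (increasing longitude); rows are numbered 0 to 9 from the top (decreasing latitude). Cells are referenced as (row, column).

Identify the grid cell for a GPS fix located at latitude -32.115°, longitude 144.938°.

Column index: ⌊(144.938 − 142.581) / 0.548⌋ = ⌊4.301⌋ = 4
Row offset from origin: ⌊(-32.115 − -33.947) / 0.567⌋ = ⌊3.231⌋ = 3 → row 6 (counted from top)

(6, 4)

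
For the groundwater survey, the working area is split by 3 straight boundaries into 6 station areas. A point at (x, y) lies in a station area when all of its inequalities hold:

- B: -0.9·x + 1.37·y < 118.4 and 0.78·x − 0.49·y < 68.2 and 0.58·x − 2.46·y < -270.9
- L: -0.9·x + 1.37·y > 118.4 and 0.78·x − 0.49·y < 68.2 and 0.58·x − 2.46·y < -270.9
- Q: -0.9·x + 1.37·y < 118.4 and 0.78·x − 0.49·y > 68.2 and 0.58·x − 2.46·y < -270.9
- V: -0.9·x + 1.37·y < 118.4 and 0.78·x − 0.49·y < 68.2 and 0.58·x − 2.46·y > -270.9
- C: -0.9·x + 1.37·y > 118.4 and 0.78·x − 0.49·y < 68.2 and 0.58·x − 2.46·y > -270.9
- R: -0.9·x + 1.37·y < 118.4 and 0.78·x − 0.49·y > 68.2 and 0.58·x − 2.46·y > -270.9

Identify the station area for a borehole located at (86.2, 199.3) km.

L

-0.9·86.2 + 1.37·199.3 = 195.461, which is > 118.4
0.78·86.2 − 0.49·199.3 = -30.421, which is < 68.2
0.58·86.2 − 2.46·199.3 = -440.282, which is < -270.9
This sign pattern matches L.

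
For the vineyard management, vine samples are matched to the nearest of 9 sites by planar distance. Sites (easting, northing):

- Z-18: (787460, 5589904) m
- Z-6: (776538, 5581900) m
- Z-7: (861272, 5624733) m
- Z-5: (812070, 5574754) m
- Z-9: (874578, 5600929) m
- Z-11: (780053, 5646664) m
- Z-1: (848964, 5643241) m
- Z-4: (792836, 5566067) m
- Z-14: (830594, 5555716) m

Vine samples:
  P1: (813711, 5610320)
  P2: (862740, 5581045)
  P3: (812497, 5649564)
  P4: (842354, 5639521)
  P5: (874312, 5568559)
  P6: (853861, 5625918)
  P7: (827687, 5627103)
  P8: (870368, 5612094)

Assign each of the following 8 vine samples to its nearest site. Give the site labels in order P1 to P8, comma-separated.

Z-18, Z-9, Z-11, Z-1, Z-9, Z-7, Z-1, Z-9

P1 → Z-18 (d²=1105928057.00)
P2 → Z-9 (d²=535511700.00)
P3 → Z-11 (d²=1061023136.00)
P4 → Z-1 (d²=57530500.00)
P5 → Z-9 (d²=1047887656.00)
P6 → Z-7 (d²=56327146.00)
P7 → Z-1 (d²=713145773.00)
P8 → Z-9 (d²=142381325.00)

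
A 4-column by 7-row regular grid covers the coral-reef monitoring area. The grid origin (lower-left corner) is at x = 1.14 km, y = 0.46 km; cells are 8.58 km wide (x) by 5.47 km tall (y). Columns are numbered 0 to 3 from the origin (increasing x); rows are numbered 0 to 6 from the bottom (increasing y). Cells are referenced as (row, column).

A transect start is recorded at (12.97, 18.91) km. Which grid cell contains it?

(3, 1)

Column index: ⌊(12.97 − 1.14) / 8.58⌋ = ⌊1.379⌋ = 1
Row offset from origin: ⌊(18.91 − 0.46) / 5.47⌋ = ⌊3.373⌋ = 3 → row 3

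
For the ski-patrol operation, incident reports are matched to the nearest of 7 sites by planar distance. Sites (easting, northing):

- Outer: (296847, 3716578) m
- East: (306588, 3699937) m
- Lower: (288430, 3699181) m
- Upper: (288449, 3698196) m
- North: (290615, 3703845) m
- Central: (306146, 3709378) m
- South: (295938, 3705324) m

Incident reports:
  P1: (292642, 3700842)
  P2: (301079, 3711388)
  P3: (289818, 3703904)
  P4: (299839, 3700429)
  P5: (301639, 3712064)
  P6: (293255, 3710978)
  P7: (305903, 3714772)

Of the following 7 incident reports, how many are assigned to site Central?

3

P1 → North
P2 → Central
P3 → North
P4 → South
P5 → Central
P6 → South
P7 → Central
3 of the 7 go to Central.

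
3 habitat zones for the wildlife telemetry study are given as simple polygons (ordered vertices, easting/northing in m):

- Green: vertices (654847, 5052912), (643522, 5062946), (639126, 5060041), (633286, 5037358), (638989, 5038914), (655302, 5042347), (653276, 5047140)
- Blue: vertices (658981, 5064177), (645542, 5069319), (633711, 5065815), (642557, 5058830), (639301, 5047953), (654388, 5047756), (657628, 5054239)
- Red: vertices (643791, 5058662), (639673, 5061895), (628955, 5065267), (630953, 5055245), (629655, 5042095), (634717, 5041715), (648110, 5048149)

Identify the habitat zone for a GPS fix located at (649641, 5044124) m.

Cast a ray rightward from (649641, 5044124). For each polygon, the edges (by vertex number in listed order) whose endpoints lie on opposite sides of northing = 5044124, where each meets that height, and whether that is right or left of the point:
Green: 3–4 at easting≈635028.0 (left), 6–7 at easting≈654550.9 (right) → 1 crossing.
Blue: no edge straddles that height → 0 crossings.
Red: 4–5 at easting≈629855.3 (left), 6–7 at easting≈639731.6 (left) → 0 crossings.
Only Green has an odd count, so the point is inside Green.

Green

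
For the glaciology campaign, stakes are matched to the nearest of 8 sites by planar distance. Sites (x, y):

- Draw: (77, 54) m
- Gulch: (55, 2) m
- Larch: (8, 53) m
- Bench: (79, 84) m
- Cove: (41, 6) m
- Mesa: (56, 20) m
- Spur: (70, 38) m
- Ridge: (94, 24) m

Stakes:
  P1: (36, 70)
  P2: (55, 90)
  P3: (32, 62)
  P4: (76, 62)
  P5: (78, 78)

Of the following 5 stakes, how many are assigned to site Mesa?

0

P1 → Larch
P2 → Bench
P3 → Larch
P4 → Draw
P5 → Bench
0 of the 5 go to Mesa.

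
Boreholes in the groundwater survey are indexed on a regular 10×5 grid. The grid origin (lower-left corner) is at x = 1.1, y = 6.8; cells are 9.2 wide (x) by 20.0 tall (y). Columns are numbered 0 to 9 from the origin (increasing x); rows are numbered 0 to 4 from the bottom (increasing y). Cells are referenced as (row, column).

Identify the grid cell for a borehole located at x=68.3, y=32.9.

(1, 7)

Column index: ⌊(68.3 − 1.1) / 9.2⌋ = ⌊7.304⌋ = 7
Row offset from origin: ⌊(32.9 − 6.8) / 20.0⌋ = ⌊1.305⌋ = 1 → row 1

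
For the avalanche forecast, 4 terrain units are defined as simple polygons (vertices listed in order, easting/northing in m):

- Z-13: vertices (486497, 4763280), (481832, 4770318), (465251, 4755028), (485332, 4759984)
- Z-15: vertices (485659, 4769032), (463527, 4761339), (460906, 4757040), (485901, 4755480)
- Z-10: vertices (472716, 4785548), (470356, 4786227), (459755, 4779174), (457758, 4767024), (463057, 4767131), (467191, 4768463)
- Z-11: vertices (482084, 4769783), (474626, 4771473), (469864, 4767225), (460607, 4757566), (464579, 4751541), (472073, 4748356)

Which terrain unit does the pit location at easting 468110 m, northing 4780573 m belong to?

Cast a ray rightward from (468110, 4780573). For each polygon, the edges (by vertex number in listed order) whose endpoints lie on opposite sides of northing = 4780573, where each meets that height, and whether that is right or left of the point:
Z-13: no edge straddles that height → 0 crossings.
Z-15: no edge straddles that height → 0 crossings.
Z-10: 2–3 at easting≈461857.8 (left), 6–1 at easting≈471107.2 (right) → 1 crossing.
Z-11: no edge straddles that height → 0 crossings.
Only Z-10 has an odd count, so the point is inside Z-10.

Z-10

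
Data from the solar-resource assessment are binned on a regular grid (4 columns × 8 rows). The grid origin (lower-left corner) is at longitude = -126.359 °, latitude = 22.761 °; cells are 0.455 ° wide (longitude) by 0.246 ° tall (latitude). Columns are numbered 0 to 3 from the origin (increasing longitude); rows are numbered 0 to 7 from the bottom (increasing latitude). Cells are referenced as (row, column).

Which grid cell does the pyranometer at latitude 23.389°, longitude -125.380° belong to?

Column index: ⌊(-125.380 − -126.359) / 0.455⌋ = ⌊2.152⌋ = 2
Row offset from origin: ⌊(23.389 − 22.761) / 0.246⌋ = ⌊2.553⌋ = 2 → row 2

(2, 2)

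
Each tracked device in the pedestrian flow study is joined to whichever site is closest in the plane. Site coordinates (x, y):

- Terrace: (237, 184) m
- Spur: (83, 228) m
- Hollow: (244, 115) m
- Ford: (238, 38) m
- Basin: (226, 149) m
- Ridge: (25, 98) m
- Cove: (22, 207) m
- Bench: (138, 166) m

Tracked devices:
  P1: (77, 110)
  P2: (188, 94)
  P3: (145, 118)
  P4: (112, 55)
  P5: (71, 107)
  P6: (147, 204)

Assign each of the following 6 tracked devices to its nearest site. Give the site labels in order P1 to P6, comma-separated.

Ridge, Hollow, Bench, Ridge, Ridge, Bench

P1 → Ridge (d²=2848.00)
P2 → Hollow (d²=3577.00)
P3 → Bench (d²=2353.00)
P4 → Ridge (d²=9418.00)
P5 → Ridge (d²=2197.00)
P6 → Bench (d²=1525.00)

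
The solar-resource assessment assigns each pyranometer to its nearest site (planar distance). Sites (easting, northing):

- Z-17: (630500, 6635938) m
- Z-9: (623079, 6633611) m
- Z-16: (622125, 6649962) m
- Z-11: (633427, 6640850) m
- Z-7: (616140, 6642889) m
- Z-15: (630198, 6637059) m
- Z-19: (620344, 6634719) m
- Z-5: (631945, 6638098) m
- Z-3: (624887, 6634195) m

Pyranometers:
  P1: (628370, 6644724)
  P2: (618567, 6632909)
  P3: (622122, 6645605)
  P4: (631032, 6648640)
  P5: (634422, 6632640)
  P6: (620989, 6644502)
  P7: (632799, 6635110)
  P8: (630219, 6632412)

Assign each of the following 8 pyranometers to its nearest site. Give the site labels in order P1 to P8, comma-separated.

Z-11, Z-19, Z-16, Z-11, Z-17, Z-7, Z-17, Z-17

P1 → Z-11 (d²=40581125.00)
P2 → Z-19 (d²=6433829.00)
P3 → Z-16 (d²=18983458.00)
P4 → Z-11 (d²=66420125.00)
P5 → Z-17 (d²=26258888.00)
P6 → Z-7 (d²=26114570.00)
P7 → Z-17 (d²=5970985.00)
P8 → Z-17 (d²=12511637.00)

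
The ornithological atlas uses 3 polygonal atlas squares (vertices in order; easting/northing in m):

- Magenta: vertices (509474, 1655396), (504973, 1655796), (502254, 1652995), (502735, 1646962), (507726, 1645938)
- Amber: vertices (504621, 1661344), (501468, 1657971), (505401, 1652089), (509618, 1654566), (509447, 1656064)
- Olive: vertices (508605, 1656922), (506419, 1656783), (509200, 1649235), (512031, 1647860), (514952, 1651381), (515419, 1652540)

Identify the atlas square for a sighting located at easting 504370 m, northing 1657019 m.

Amber

Cast a ray rightward from (504370, 1657019). For each polygon, the edges (by vertex number in listed order) whose endpoints lie on opposite sides of northing = 1657019, where each meets that height, and whether that is right or left of the point:
Magenta: no edge straddles that height → 0 crossings.
Amber: 2–3 at easting≈502104.6 (left), 5–1 at easting≈508574.1 (right) → 1 crossing.
Olive: no edge straddles that height → 0 crossings.
Only Amber has an odd count, so the point is inside Amber.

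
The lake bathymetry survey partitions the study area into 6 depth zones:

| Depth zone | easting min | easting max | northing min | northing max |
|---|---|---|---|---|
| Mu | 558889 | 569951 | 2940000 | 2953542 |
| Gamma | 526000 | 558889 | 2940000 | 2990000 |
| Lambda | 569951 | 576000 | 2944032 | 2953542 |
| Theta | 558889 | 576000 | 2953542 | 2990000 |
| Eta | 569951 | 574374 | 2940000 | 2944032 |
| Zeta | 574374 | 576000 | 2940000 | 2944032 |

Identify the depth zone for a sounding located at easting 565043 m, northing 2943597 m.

The point has easting = 565043 and northing = 2943597.
Only Mu satisfies 558889 ≤ easting ≤ 569951 and 2940000 ≤ northing ≤ 2953542.

Mu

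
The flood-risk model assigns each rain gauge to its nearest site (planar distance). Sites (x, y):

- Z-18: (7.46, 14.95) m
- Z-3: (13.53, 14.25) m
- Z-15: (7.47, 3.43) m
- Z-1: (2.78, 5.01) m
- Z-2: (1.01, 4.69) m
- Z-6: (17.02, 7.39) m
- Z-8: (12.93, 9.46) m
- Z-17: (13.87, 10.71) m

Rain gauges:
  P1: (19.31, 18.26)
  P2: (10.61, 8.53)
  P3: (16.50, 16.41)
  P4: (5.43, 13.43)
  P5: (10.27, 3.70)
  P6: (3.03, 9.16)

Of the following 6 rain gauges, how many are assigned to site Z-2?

0

P1 → Z-3
P2 → Z-8
P3 → Z-3
P4 → Z-18
P5 → Z-15
P6 → Z-1
0 of the 6 go to Z-2.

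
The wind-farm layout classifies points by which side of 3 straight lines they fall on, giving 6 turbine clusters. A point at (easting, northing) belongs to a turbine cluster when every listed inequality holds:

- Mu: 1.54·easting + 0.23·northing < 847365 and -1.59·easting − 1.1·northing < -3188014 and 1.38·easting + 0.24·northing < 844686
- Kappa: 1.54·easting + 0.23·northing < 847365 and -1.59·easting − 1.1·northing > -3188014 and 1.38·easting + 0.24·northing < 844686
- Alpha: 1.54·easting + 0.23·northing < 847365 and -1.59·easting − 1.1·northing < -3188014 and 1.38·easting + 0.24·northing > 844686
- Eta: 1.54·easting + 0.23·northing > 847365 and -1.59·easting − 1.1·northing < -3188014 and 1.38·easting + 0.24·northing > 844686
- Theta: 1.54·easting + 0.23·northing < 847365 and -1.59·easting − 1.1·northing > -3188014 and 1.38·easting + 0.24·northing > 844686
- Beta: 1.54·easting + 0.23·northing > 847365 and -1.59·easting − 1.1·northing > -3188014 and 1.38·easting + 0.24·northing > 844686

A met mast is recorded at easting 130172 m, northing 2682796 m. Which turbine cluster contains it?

Kappa

1.54·130172 + 0.23·2682796 = 817507.960, which is < 847365
-1.59·130172 − 1.1·2682796 = -3158049.080, which is > -3188014
1.38·130172 + 0.24·2682796 = 823508.400, which is < 844686
This sign pattern matches Kappa.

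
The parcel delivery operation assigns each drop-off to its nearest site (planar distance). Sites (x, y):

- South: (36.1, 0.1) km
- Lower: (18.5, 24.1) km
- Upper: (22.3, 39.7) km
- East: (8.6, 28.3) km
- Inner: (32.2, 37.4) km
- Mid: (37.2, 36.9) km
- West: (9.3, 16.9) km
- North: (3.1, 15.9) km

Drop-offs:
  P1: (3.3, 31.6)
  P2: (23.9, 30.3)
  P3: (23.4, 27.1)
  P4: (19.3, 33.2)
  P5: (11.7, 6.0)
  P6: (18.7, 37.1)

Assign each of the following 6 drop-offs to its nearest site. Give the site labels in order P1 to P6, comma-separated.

P1 → East (d²=38.98)
P2 → Lower (d²=67.60)
P3 → Lower (d²=33.01)
P4 → Upper (d²=51.25)
P5 → West (d²=124.57)
P6 → Upper (d²=19.72)

East, Lower, Lower, Upper, West, Upper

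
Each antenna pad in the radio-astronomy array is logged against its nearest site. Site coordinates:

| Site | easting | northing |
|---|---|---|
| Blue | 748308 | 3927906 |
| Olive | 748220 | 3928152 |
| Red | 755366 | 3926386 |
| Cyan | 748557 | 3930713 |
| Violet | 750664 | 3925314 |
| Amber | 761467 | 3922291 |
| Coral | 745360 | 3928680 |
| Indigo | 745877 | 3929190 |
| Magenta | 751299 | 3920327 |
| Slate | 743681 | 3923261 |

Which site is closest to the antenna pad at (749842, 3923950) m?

Squared distances to each site:
Blue: 18003092.000; Olive: 20287688.000; Red: 36448672.000; Cyan: 47389394.000; Violet: 2536180.000; Amber: 137892906.000; Coral: 42461224.000; Indigo: 43178825.000; Magenta: 15248978.000; Slate: 38432642.000.
Minimum at Violet.

Violet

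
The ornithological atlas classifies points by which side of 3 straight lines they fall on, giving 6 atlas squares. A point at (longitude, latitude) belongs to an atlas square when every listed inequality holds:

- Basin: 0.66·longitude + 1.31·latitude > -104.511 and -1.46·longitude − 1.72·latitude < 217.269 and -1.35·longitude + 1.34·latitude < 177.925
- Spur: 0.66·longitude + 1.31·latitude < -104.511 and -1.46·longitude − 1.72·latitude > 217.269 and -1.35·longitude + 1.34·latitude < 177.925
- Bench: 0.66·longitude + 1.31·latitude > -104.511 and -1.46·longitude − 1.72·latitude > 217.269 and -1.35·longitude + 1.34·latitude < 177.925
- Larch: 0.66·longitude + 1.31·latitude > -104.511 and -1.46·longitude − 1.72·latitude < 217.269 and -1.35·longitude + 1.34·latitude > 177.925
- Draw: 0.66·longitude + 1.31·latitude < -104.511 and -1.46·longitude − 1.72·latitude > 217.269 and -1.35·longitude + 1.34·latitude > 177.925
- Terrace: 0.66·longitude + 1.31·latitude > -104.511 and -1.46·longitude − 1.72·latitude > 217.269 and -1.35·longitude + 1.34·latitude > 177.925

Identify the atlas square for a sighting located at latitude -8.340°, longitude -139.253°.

0.66·-139.253 + 1.31·-8.340 = -102.832, which is > -104.511
-1.46·-139.253 − 1.72·-8.340 = 217.654, which is > 217.269
-1.35·-139.253 + 1.34·-8.340 = 176.816, which is < 177.925
This sign pattern matches Bench.

Bench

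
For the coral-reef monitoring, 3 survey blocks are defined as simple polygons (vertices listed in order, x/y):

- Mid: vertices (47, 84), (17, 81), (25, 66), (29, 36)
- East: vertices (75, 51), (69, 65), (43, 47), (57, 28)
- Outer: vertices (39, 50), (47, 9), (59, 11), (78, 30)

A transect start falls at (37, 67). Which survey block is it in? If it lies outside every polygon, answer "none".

Cast a ray rightward from (37, 67). For each polygon, the edges (by vertex number in listed order) whose endpoints lie on opposite sides of y = 67, where each meets that height, and whether that is right or left of the point:
Mid: 2–3 at x≈24.5 (left), 4–1 at x≈40.6 (right) → 1 crossing.
East: no edge straddles that height → 0 crossings.
Outer: no edge straddles that height → 0 crossings.
Only Mid has an odd count, so the point is inside Mid.

Mid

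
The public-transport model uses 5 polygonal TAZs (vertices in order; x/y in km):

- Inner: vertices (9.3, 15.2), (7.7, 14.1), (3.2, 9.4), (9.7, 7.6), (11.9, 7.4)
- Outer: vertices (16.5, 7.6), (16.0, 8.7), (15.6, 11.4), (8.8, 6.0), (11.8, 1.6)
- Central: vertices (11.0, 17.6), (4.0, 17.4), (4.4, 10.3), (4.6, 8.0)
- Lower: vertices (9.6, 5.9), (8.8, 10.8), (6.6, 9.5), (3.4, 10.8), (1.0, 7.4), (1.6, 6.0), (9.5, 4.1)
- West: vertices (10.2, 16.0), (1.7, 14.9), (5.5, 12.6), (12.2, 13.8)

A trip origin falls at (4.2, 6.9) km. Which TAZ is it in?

Lower

Cast a ray rightward from (4.2, 6.9). For each polygon, the edges (by vertex number in listed order) whose endpoints lie on opposite sides of y = 6.9, where each meets that height, and whether that is right or left of the point:
Inner: no edge straddles that height → 0 crossings.
Outer: 3–4 at x≈9.93 (right), 5–1 at x≈15.95 (right) → 2 crossings.
Central: no edge straddles that height → 0 crossings.
Lower: 1–2 at x≈9.44 (right), 5–6 at x≈1.21 (left) → 1 crossing.
West: no edge straddles that height → 0 crossings.
Only Lower has an odd count, so the point is inside Lower.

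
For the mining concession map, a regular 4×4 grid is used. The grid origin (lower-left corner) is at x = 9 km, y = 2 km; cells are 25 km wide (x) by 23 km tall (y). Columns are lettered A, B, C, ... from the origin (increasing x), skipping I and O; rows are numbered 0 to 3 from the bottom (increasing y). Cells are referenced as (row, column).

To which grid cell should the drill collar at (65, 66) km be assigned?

Column index: ⌊(65 − 9) / 25⌋ = ⌊2.240⌋ = 2 → column C
Row offset from origin: ⌊(66 − 2) / 23⌋ = ⌊2.783⌋ = 2 → row 2

(2, C)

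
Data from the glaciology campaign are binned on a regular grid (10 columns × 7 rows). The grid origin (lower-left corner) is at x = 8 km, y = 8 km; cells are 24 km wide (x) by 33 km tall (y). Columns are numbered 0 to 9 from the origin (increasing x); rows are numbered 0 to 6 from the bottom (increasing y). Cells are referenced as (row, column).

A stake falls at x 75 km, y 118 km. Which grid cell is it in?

(3, 2)

Column index: ⌊(75 − 8) / 24⌋ = ⌊2.792⌋ = 2
Row offset from origin: ⌊(118 − 8) / 33⌋ = ⌊3.333⌋ = 3 → row 3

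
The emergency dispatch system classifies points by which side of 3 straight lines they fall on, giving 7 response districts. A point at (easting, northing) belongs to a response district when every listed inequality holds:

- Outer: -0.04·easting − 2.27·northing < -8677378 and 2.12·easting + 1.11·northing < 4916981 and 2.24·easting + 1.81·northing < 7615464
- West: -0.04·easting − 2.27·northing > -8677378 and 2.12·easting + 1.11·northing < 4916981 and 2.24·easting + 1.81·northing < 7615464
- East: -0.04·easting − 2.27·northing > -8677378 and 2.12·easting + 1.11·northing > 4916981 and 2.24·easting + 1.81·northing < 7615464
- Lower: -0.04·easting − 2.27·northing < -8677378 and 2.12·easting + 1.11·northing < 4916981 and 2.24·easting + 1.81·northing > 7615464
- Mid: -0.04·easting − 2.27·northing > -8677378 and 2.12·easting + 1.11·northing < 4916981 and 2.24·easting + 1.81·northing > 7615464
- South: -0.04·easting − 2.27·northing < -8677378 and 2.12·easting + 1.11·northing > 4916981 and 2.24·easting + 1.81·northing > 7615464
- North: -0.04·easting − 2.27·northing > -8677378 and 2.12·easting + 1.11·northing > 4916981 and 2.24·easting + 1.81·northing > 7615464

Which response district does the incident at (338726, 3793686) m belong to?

-0.04·338726 − 2.27·3793686 = -8625216.260, which is > -8677378
2.12·338726 + 1.11·3793686 = 4929090.580, which is > 4916981
2.24·338726 + 1.81·3793686 = 7625317.900, which is > 7615464
This sign pattern matches North.

North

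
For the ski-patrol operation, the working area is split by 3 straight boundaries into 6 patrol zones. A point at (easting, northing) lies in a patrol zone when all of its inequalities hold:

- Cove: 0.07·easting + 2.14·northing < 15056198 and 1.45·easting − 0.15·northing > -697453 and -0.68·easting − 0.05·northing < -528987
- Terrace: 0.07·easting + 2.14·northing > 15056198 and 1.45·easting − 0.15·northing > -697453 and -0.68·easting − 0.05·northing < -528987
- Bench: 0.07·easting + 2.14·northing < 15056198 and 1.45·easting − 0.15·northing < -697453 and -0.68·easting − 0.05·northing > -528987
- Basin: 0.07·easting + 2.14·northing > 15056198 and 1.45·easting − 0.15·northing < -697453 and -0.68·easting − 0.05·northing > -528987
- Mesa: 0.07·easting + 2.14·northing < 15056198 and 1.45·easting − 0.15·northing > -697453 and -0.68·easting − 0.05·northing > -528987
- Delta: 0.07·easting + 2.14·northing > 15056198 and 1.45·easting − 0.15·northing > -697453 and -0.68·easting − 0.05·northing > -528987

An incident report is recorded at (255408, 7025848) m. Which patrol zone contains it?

Mesa

0.07·255408 + 2.14·7025848 = 15053193.280, which is < 15056198
1.45·255408 − 0.15·7025848 = -683535.600, which is > -697453
-0.68·255408 − 0.05·7025848 = -524969.840, which is > -528987
This sign pattern matches Mesa.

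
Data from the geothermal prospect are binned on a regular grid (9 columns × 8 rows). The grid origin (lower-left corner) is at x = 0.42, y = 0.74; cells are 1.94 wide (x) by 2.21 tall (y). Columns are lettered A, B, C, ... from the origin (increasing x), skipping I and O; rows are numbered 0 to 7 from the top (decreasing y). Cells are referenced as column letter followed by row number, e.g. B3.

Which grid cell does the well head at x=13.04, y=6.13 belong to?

Column index: ⌊(13.04 − 0.42) / 1.94⌋ = ⌊6.505⌋ = 6 → column G
Row offset from origin: ⌊(6.13 − 0.74) / 2.21⌋ = ⌊2.439⌋ = 2 → row 5 (counted from top)

G5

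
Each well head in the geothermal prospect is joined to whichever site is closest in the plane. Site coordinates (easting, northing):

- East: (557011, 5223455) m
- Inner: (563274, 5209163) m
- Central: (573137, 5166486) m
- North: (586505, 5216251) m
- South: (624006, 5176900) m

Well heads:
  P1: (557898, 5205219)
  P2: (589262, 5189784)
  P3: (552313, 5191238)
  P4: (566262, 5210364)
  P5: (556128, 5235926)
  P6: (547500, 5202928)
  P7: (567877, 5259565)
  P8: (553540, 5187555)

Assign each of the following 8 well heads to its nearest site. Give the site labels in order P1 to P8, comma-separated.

Inner, North, Inner, Inner, East, Inner, East, Inner

P1 → Inner (d²=44456512.00)
P2 → North (d²=708103138.00)
P3 → Inner (d²=441449146.00)
P4 → Inner (d²=10370545.00)
P5 → East (d²=156305530.00)
P6 → Inner (d²=287694301.00)
P7 → East (d²=1422002056.00)
P8 → Inner (d²=561656420.00)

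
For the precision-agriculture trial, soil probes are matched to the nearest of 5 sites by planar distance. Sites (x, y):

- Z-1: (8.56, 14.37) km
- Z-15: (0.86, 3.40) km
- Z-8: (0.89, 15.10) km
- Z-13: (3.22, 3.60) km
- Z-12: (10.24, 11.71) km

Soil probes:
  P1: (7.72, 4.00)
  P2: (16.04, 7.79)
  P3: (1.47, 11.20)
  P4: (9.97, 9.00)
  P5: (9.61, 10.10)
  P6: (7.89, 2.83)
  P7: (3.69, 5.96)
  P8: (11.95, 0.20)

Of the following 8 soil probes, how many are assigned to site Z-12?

P1 → Z-13
P2 → Z-12
P3 → Z-8
P4 → Z-12
P5 → Z-12
P6 → Z-13
P7 → Z-13
P8 → Z-13
3 of the 8 go to Z-12.

3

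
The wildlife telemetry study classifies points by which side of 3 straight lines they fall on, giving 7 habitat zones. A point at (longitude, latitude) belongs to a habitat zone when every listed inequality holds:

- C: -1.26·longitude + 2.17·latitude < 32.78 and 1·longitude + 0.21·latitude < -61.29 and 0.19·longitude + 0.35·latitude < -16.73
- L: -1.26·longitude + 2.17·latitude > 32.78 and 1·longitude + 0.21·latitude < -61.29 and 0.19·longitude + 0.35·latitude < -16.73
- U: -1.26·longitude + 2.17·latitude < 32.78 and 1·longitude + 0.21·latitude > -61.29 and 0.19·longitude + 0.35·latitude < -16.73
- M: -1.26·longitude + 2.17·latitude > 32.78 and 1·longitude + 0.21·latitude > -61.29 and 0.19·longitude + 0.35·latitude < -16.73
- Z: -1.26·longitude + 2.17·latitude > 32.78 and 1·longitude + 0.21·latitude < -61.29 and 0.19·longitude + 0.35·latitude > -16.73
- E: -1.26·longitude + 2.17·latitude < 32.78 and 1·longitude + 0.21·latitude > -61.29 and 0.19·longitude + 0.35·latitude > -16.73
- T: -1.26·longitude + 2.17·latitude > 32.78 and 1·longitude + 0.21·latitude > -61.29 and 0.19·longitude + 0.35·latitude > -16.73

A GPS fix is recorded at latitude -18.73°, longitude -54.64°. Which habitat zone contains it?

-1.26·-54.64 + 2.17·-18.73 = 28.202, which is < 32.78
1·-54.64 + 0.21·-18.73 = -58.573, which is > -61.29
0.19·-54.64 + 0.35·-18.73 = -16.937, which is < -16.73
This sign pattern matches U.

U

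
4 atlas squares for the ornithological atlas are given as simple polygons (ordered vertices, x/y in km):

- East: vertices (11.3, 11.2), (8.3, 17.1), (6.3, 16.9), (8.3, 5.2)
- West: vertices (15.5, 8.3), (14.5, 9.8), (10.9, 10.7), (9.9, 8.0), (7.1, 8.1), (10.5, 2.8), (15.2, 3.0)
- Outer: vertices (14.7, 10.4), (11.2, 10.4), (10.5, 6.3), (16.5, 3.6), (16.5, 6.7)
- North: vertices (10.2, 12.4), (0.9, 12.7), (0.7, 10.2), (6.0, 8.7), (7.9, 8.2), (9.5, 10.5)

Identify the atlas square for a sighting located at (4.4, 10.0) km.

Cast a ray rightward from (4.4, 10.0). For each polygon, the edges (by vertex number in listed order) whose endpoints lie on opposite sides of y = 10.0, where each meets that height, and whether that is right or left of the point:
East: 3–4 at x≈7.48 (right), 4–1 at x≈10.70 (right) → 2 crossings.
West: 2–3 at x≈13.70 (right), 3–4 at x≈10.64 (right) → 2 crossings.
Outer: 2–3 at x≈11.13 (right), 5–1 at x≈14.89 (right) → 2 crossings.
North: 3–4 at x≈1.41 (left), 5–6 at x≈9.15 (right) → 1 crossing.
Only North has an odd count, so the point is inside North.

North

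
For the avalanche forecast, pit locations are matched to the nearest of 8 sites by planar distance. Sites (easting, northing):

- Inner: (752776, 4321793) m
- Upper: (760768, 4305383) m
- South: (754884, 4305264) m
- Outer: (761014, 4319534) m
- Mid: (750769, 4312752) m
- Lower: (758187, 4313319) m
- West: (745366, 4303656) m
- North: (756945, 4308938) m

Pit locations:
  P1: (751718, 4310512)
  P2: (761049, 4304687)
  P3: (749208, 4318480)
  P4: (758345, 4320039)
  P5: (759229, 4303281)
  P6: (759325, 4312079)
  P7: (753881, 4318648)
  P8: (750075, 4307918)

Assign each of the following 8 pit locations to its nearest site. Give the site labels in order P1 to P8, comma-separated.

Mid, Upper, Inner, Outer, Upper, Lower, Inner, Mid

P1 → Mid (d²=5918201.00)
P2 → Upper (d²=563377.00)
P3 → Inner (d²=23706593.00)
P4 → Outer (d²=7378586.00)
P5 → Upper (d²=6786925.00)
P6 → Lower (d²=2832644.00)
P7 → Inner (d²=11112050.00)
P8 → Mid (d²=23849192.00)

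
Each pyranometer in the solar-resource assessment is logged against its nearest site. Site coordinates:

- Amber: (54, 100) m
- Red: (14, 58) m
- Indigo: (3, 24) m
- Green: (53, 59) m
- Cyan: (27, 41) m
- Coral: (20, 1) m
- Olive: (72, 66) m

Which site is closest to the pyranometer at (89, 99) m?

Squared distances to each site:
Amber: 1226.000; Red: 7306.000; Indigo: 13021.000; Green: 2896.000; Cyan: 7208.000; Coral: 14365.000; Olive: 1378.000.
Minimum at Amber.

Amber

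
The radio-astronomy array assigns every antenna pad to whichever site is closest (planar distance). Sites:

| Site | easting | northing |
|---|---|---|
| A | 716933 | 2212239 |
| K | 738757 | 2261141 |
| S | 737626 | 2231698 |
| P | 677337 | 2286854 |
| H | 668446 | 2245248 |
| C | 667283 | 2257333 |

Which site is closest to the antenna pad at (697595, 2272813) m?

P

Squared distances to each site:
A: 4043167720.000; K: 1830545828.000; S: 3292924186.000; P: 607536245.000; H: 1609493426.000; C: 1158447744.000.
Minimum at P.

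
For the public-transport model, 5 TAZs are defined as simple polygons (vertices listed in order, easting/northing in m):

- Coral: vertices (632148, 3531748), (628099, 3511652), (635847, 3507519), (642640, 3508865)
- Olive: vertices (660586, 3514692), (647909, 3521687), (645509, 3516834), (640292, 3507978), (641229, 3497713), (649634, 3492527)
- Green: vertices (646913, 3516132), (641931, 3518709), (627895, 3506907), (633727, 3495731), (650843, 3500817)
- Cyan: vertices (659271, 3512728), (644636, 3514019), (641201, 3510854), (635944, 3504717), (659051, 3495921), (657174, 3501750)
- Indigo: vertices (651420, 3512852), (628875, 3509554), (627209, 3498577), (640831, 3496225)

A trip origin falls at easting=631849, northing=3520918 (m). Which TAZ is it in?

Coral

Cast a ray rightward from (631849, 3520918). For each polygon, the edges (by vertex number in listed order) whose endpoints lie on opposite sides of northing = 3520918, where each meets that height, and whether that is right or left of the point:
Coral: 1–2 at easting≈629965.9 (left), 4–1 at easting≈637113.6 (right) → 1 crossing.
Olive: 1–2 at easting≈649302.7 (right), 2–3 at easting≈647528.7 (right) → 2 crossings.
Green: no edge straddles that height → 0 crossings.
Cyan: no edge straddles that height → 0 crossings.
Indigo: no edge straddles that height → 0 crossings.
Only Coral has an odd count, so the point is inside Coral.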